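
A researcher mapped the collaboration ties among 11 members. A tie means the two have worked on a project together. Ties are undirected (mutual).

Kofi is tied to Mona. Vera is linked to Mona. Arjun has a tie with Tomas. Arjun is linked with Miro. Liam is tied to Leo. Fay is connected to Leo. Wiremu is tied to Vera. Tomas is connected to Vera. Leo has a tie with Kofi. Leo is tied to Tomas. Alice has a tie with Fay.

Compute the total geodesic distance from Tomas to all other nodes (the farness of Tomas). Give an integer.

18

Distances from Tomas: Alice:3, Arjun:1, Fay:2, Kofi:2, Leo:1, Liam:2, Miro:2, Mona:2, Vera:1, Wiremu:2.
Sum = 3 + 1 + 2 + 2 + 1 + 2 + 2 + 2 + 1 + 2 = 18.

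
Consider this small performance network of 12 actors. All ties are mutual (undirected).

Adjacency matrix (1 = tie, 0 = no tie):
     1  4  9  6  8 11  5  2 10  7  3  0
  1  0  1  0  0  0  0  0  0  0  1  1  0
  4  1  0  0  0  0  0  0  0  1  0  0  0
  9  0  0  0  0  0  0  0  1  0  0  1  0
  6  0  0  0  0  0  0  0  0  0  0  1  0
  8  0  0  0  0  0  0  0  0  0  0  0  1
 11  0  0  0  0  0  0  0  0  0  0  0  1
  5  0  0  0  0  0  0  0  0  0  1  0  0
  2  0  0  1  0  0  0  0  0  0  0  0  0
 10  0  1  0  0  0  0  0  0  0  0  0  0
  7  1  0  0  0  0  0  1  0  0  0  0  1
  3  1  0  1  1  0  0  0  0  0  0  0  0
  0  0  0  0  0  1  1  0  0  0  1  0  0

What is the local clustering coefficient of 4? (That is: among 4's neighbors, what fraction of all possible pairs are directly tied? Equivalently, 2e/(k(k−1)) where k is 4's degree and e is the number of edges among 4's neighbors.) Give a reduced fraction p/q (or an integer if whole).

0

4's neighbors: 1 and 10 (k = 2).
Possible neighbor pairs: C(2,2) = 1. Edges among them: none → e = 0.
Clustering(4) = 0/1.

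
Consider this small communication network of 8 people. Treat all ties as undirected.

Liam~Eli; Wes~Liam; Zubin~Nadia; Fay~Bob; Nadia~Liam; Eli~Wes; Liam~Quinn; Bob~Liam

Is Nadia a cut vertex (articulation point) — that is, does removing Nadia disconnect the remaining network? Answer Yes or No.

Removing Nadia leaves {Zubin} with no path to {Bob, Eli, Fay, Liam, Quinn, and Wes}, so the network splits into 2 components. Nadia is a cut vertex.

Yes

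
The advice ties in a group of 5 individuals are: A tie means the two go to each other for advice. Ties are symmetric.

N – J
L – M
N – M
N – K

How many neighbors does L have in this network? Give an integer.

L is directly tied to M. That is 1 neighbor, so the degree of L is 1.

1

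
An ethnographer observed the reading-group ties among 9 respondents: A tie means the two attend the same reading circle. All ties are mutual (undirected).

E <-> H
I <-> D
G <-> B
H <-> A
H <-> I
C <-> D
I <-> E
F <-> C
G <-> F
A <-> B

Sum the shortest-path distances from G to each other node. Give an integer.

20

Distances from G: A:2, B:1, C:2, D:3, E:4, F:1, H:3, I:4.
Sum = 2 + 1 + 2 + 3 + 4 + 1 + 3 + 4 = 20.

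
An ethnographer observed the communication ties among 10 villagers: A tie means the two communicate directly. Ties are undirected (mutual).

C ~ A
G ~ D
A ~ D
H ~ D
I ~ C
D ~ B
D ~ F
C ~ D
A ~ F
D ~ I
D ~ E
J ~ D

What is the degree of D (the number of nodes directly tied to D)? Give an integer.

9

D is directly tied to A, B, C, E, F, G, H, I, and J. That is 9 neighbors, so the degree of D is 9.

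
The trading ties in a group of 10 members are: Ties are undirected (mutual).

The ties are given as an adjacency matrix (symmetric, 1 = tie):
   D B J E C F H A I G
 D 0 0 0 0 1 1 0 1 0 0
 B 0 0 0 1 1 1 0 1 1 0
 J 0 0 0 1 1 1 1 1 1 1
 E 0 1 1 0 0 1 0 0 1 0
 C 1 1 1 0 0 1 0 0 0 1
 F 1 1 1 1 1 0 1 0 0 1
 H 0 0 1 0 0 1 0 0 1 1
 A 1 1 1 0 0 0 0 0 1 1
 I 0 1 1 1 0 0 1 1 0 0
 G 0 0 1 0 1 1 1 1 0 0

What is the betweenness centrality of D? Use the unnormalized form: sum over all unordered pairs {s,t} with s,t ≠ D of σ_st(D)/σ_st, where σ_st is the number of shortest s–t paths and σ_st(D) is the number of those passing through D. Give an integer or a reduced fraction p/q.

1/2

Pairs whose geodesics pass through D — C–A: 1/4; F–A: 1/4.
All other pairs contribute 0.
Summing the contributions gives betweenness(D) = 1/2.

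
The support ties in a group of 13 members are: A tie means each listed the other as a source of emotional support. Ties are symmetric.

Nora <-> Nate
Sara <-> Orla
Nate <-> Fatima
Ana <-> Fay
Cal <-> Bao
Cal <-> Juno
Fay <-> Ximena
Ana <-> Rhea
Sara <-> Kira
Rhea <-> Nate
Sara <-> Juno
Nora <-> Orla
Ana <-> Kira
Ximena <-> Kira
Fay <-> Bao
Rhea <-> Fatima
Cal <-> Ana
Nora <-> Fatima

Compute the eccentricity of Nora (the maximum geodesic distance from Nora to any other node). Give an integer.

Distances from Nora: Ana:3, Bao:5, Cal:4, Fatima:1, Fay:4, Juno:3, Kira:3, Nate:1, Orla:1, Rhea:2, Sara:2, Ximena:4.
The largest is 5 (to Bao), so the eccentricity of Nora is 5.

5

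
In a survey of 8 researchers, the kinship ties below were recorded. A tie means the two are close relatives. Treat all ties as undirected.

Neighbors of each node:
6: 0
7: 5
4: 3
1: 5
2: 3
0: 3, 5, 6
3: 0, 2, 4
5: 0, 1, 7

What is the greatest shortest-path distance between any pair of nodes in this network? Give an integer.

Eccentricity of each node (its greatest distance to any other): 0:2, 1:4, 2:4, 3:3, 4:4, 5:3, 6:3, 7:4.
The maximum eccentricity is 4, realized for instance by the pair 1–4 via 1 – 5 – 0 – 3 – 4. So the diameter is 4.

4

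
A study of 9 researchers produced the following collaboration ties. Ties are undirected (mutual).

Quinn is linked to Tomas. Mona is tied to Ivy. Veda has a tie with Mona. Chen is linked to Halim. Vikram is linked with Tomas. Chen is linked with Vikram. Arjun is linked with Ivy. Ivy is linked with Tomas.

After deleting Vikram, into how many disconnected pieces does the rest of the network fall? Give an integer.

2

Without Vikram, the remaining ties split the others into: {Arjun, Ivy, Mona, Quinn, Tomas, Veda}; {Chen, Halim}.
That's 2 separate components.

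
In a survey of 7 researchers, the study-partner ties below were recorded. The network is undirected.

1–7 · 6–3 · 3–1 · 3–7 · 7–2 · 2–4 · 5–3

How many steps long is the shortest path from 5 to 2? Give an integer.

One shortest route is 5 – 3 – 7 – 2, which uses 3 edges, and at distance 2 from 5 we only reach {1, 6, 7}, which does not include 2. So d(5,2) = 3.

3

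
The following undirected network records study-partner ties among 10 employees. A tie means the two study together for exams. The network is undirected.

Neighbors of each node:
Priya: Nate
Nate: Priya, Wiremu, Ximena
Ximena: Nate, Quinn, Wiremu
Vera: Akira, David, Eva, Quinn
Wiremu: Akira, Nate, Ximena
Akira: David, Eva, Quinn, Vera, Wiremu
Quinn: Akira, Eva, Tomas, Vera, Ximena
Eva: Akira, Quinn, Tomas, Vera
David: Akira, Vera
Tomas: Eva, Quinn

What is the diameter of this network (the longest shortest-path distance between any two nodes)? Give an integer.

4

Eccentricity of each node (its greatest distance to any other): Akira:3, David:4, Eva:4, Nate:3, Priya:4, Quinn:3, Tomas:4, Vera:4, Wiremu:3, Ximena:3.
The maximum eccentricity is 4, realized for instance by the pair Vera–Priya via Vera – Quinn – Ximena – Nate – Priya. So the diameter is 4.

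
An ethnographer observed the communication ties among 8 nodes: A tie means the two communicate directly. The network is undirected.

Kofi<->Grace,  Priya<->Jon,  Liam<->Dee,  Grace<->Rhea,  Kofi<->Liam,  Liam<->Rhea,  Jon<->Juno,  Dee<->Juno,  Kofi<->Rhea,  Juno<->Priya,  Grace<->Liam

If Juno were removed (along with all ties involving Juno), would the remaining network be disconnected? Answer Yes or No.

Removing Juno leaves {Jon and Priya} with no path to {Dee, Grace, Kofi, Liam, and Rhea}, so the network splits into 2 components. Juno is a cut vertex.

Yes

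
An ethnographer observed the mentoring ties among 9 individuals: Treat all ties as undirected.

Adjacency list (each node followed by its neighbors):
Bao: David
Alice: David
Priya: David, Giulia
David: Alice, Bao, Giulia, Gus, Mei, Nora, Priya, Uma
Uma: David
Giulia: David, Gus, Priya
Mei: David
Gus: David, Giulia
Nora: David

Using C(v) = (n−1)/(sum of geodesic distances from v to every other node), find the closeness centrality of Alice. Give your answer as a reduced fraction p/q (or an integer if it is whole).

Distances from Alice: Bao:2, David:1, Giulia:2, Gus:2, Mei:2, Nora:2, Priya:2, Uma:2. Sum = 15.
n = 9, so closeness = 8/15.

8/15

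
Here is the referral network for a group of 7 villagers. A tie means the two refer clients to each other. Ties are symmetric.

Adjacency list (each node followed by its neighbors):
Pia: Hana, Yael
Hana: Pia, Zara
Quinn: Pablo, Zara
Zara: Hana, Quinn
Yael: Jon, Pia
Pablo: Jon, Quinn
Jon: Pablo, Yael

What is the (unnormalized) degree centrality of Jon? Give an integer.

2

Jon is directly tied to Pablo and Yael. That is 2 neighbors, so the degree of Jon is 2.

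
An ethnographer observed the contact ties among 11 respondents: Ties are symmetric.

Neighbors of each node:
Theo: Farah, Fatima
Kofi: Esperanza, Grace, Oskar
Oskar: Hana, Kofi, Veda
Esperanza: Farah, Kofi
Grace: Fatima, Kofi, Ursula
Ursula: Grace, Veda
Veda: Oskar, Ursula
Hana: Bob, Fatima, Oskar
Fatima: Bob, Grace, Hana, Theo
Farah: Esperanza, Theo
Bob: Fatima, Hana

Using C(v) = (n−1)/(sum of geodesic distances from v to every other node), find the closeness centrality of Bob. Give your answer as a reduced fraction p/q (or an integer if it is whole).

Distances from Bob: Esperanza:4, Farah:3, Fatima:1, Grace:2, Hana:1, Kofi:3, Oskar:2, Theo:2, Ursula:3, Veda:3. Sum = 24.
n = 11, so closeness = 10/24 = 5/12.

5/12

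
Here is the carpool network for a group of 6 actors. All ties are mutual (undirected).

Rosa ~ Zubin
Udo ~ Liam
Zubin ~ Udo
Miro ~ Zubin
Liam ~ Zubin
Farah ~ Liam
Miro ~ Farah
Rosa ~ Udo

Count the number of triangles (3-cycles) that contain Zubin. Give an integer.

2

Zubin's neighbors: Liam, Miro, Rosa, and Udo.
Neighbor pairs that are themselves tied: Zubin–Liam–Udo; Zubin–Rosa–Udo. Each forms one triangle with Zubin, for 2 in total.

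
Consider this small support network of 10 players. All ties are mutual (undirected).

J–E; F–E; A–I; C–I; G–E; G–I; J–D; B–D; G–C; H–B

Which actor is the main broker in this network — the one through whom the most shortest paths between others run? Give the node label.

Unnormalized betweenness of each node: A:0, B:8, C:0, D:14, E:24, F:0, G:18, H:0, I:8, J:18.
E has the largest value, 24, making it the main broker — the node through which the most shortest paths run.

E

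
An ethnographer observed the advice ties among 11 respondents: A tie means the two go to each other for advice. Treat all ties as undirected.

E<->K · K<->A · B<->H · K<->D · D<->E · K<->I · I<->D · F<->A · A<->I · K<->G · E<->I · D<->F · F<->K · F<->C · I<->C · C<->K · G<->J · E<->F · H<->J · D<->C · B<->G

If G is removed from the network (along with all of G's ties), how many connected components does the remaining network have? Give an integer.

Without G, the remaining ties split the others into: {B, H, J}; {A, C, D, E, F, I, K}.
That's 2 separate components.

2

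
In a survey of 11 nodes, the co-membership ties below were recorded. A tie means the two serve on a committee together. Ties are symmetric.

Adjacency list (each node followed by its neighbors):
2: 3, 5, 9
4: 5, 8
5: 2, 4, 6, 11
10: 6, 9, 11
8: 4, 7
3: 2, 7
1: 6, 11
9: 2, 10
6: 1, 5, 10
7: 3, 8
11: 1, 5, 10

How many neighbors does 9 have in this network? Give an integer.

9 is directly tied to 2 and 10. That is 2 neighbors, so the degree of 9 is 2.

2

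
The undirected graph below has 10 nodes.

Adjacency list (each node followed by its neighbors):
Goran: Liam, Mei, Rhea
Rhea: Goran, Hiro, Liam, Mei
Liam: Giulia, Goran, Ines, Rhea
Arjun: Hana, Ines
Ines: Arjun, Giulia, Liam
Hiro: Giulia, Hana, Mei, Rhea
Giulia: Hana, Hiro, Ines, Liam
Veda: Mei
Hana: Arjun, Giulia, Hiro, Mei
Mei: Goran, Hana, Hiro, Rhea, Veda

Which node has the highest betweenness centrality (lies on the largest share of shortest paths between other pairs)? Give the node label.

Mei

Unnormalized betweenness of each node: Arjun:9/10, Giulia:19/5, Goran:7/5, Hana:97/15, Hiro:41/15, Ines:7/3, Liam:77/15, Mei:65/6, Rhea:12/5, Veda:0.
Mei has the largest value, 65/6, making it the main broker — the node through which the most shortest paths run.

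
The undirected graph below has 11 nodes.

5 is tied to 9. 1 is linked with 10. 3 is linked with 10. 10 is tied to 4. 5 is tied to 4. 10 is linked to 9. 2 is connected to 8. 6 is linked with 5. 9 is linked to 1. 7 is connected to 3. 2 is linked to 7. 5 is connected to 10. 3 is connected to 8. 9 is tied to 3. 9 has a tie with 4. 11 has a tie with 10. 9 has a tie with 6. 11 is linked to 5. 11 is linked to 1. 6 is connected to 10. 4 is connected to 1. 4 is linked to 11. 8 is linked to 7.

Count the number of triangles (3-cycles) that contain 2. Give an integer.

1

2's neighbors: 7 and 8.
Neighbor pairs that are themselves tied: 2–7–8. Each forms one triangle with 2, for 1 in total.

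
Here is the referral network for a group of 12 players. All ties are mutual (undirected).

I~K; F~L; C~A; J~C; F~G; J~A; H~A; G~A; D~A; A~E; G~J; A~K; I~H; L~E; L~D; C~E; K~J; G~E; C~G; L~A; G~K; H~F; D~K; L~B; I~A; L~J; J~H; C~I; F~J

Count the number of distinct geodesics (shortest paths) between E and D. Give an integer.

The shortest distance is 2. The length-2 paths are: E–L–D; E–A–D.
That gives 2 distinct shortest paths.

2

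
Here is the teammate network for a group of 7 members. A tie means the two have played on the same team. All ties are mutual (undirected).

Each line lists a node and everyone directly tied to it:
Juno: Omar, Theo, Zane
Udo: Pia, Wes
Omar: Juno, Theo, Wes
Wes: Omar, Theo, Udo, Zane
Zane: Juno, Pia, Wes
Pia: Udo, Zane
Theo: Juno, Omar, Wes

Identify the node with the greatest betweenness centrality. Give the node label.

Unnormalized betweenness of each node: Juno:5/3, Omar:7/12, Pia:3/4, Theo:7/12, Udo:7/6, Wes:67/12, Zane:11/3.
Wes has the largest value, 67/12, making it the main broker — the node through which the most shortest paths run.

Wes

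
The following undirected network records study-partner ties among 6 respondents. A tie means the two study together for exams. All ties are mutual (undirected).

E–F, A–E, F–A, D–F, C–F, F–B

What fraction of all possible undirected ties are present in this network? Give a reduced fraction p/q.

2/5

There are 6 edges and 6 nodes, so the maximum possible is C(6,2) = 15.
Density = 6/15 = 2/5.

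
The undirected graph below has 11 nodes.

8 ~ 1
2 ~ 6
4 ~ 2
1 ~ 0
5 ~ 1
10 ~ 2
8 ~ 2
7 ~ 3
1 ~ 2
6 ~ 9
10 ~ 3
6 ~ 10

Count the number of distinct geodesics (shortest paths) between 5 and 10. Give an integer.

The shortest distance is 3, and the only length-3 path is 5–1–2–10. So there is exactly 1 shortest path.

1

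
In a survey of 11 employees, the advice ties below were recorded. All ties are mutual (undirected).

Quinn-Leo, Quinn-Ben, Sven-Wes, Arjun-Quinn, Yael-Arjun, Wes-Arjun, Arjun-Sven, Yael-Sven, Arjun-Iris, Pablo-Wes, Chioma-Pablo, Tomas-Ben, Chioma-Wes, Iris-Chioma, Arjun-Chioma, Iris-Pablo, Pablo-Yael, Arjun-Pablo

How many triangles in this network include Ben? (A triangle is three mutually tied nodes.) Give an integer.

0

Ben's neighbors are Quinn and Tomas, but none of them are tied to each other, so no triangle contains Ben.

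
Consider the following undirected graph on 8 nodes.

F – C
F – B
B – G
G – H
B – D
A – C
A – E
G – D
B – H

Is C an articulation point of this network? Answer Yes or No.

Yes

Removing C leaves {B, D, F, G, and H} with no path to {A and E}, so the network splits into 2 components. C is a cut vertex.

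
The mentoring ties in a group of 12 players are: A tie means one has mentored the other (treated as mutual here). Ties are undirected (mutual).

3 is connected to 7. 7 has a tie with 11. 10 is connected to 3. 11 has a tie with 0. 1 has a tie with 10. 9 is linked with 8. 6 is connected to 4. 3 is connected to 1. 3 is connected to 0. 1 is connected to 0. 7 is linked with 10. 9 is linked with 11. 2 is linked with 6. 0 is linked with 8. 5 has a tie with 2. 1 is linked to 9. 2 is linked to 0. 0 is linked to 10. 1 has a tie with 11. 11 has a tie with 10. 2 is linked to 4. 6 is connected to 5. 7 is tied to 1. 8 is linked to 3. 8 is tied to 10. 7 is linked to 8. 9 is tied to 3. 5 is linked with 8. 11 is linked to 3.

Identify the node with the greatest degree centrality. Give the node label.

Degrees — 0:6, 1:6, 2:4, 3:7, 4:2, 5:3, 6:3, 7:5, 8:6, 9:4, 10:6, 11:6.
The maximum is 7, attained only by 3.

3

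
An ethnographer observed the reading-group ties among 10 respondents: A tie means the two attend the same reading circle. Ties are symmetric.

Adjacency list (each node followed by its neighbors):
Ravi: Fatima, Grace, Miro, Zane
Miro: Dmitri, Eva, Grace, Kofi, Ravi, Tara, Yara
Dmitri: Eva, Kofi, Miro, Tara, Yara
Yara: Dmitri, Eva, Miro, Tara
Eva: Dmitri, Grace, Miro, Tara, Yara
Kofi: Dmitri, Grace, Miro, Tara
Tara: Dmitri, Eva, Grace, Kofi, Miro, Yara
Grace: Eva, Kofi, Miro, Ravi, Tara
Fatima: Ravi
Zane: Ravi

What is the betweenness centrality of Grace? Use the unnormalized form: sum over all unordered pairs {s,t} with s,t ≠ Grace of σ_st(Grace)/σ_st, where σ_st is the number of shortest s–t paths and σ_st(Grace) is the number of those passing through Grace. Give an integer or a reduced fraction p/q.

Pairs whose geodesics pass through Grace — Ravi–Kofi: 1/2; Ravi–Tara: 1/2; Ravi–Eva: 1/2; Fatima–Kofi: 1/2; Fatima–Tara: 1/2; Fatima–Eva: 1/2; Zane–Kofi: 1/2; Zane–Tara: 1/2; Zane–Eva: 1/2; Kofi–Eva: 1/4.
All other pairs contribute 0.
Summing the contributions gives betweenness(Grace) = 19/4.

19/4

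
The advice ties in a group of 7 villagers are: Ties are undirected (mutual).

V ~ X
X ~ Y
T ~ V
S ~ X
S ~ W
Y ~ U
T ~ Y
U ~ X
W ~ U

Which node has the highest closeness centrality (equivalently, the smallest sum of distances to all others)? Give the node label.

X

Farness (sum of distances to all others) for each node — S:11, T:12, U:9, V:11, W:12, X:8, Y:9.
The smallest farness is 8, for X, so X has the highest closeness.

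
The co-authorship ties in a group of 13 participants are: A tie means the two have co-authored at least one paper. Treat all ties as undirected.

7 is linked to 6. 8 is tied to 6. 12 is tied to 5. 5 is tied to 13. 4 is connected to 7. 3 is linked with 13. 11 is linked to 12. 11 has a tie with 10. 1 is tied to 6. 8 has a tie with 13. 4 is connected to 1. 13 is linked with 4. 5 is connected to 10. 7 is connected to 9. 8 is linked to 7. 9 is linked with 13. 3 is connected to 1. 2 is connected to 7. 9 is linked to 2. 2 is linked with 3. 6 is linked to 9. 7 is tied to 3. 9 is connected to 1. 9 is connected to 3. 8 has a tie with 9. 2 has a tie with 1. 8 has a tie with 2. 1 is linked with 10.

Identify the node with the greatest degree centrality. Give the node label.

9

Degrees — 1:6, 2:5, 3:5, 4:3, 5:3, 6:4, 7:6, 8:5, 9:7, 10:3, 11:2, 12:2, 13:5.
The maximum is 7, attained only by 9.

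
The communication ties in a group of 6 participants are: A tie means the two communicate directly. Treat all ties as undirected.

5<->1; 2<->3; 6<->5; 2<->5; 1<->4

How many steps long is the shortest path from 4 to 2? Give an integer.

3

One shortest route is 4 – 1 – 5 – 2, which uses 3 edges, and at distance 2 from 4 we only reach {5}, which does not include 2. So d(4,2) = 3.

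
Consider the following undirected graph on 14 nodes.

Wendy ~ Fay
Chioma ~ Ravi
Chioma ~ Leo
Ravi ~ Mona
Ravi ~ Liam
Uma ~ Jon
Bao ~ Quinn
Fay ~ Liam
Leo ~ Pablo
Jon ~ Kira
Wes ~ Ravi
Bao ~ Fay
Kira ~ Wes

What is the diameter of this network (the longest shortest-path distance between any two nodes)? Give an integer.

8

Eccentricity of each node (its greatest distance to any other): Bao:7, Chioma:5, Fay:6, Jon:7, Kira:6, Leo:6, Liam:5, Mona:5, Pablo:7, Quinn:8, Ravi:4, Uma:8, Wendy:7, Wes:5.
The maximum eccentricity is 8, realized for instance by the pair Quinn–Uma via Quinn – Bao – Fay – Liam – Ravi – Wes – Kira – Jon – Uma. So the diameter is 8.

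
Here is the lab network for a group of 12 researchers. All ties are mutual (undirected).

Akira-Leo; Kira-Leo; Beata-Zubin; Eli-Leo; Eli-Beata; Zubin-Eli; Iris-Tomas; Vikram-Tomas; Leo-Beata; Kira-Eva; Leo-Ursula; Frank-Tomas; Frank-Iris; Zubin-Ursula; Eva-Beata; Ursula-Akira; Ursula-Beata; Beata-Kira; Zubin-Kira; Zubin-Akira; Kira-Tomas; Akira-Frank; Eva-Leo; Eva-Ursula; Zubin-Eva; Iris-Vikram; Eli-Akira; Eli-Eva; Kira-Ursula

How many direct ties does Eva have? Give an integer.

6

Eva is directly tied to Beata, Eli, Kira, Leo, Ursula, and Zubin. That is 6 neighbors, so the degree of Eva is 6.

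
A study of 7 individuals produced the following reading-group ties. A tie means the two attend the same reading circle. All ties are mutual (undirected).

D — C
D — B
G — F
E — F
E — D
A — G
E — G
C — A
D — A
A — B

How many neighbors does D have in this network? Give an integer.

4

D is directly tied to A, B, C, and E. That is 4 neighbors, so the degree of D is 4.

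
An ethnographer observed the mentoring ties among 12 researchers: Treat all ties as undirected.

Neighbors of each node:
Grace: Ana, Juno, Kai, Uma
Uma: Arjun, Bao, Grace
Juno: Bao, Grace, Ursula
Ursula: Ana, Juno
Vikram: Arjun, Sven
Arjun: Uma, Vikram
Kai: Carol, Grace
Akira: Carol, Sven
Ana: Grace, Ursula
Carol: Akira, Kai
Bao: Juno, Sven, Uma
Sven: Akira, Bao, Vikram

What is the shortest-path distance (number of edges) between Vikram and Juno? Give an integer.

One shortest route is Vikram – Sven – Bao – Juno, which uses 3 edges, and at distance 2 from Vikram we only reach {Akira, Bao, Uma}, which does not include Juno. So d(Vikram,Juno) = 3.

3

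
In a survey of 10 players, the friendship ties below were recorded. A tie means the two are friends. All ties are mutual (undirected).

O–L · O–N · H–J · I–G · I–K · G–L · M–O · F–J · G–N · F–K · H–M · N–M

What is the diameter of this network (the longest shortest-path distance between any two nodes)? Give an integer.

Eccentricity of each node (its greatest distance to any other): F:4, G:4, H:4, I:4, J:4, K:4, L:4, M:4, N:4, O:4.
The maximum eccentricity is 4, realized for instance by the pair G–J via G – N – M – H – J. So the diameter is 4.

4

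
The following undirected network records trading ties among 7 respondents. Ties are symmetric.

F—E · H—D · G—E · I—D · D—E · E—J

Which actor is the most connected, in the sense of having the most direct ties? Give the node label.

Degrees — D:3, E:4, F:1, G:1, H:1, I:1, J:1.
The maximum is 4, attained only by E.

E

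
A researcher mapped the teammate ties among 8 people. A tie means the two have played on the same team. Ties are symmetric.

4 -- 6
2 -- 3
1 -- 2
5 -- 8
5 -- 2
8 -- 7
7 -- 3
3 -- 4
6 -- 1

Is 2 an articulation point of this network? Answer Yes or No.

Even without 2, every remaining node can still reach every other (the residual graph is connected), so 2 is not a cut vertex.

No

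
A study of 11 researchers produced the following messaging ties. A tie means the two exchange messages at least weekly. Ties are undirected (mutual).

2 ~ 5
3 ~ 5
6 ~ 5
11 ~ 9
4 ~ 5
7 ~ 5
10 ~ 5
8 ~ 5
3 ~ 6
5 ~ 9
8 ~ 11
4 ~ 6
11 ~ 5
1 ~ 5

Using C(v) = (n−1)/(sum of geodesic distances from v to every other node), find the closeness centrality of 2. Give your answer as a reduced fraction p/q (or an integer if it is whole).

Distances from 2: 1:2, 3:2, 4:2, 5:1, 6:2, 7:2, 8:2, 9:2, 10:2, 11:2. Sum = 19.
n = 11, so closeness = 10/19.

10/19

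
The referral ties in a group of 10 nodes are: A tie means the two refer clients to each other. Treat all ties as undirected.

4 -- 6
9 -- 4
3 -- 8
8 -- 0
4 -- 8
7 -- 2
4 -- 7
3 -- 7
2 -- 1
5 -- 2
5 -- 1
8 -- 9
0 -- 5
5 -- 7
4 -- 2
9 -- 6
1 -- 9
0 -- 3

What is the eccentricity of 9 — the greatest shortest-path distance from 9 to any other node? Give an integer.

Distances from 9: 0:2, 1:1, 2:2, 3:2, 4:1, 5:2, 6:1, 7:2, 8:1.
The largest is 2 (to 5, 2, 7, 0, and 3), so the eccentricity of 9 is 2.

2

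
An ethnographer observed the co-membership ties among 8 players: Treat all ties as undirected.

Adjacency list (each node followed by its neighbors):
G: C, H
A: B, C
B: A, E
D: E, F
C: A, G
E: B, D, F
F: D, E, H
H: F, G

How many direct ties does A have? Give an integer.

A is directly tied to B and C. That is 2 neighbors, so the degree of A is 2.

2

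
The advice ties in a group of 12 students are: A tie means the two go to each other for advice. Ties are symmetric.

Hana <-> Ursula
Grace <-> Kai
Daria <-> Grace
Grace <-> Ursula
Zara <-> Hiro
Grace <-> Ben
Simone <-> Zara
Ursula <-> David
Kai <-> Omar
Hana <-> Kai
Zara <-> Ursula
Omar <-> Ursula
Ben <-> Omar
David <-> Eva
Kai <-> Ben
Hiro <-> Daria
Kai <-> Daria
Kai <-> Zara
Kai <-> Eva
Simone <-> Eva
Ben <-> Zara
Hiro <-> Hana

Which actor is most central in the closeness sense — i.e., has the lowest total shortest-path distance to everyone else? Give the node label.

Kai

Farness (sum of distances to all others) for each node — Ben:19, Daria:21, David:23, Eva:20, Grace:19, Hana:20, Hiro:22, Kai:15, Omar:21, Simone:24, Ursula:17, Zara:17.
The smallest farness is 15, for Kai, so Kai has the highest closeness.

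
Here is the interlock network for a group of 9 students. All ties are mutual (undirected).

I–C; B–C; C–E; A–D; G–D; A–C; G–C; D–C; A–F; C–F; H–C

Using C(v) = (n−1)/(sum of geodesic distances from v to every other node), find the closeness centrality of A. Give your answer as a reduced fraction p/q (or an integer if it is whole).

Distances from A: B:2, C:1, D:1, E:2, F:1, G:2, H:2, I:2. Sum = 13.
n = 9, so closeness = 8/13.

8/13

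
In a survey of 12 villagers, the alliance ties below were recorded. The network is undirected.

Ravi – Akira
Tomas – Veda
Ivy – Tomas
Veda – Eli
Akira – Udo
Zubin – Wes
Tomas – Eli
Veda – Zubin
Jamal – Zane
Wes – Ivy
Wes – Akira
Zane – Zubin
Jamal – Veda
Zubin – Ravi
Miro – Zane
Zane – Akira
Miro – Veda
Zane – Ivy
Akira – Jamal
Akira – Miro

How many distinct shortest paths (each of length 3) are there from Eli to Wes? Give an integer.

2

The shortest distance is 3. The length-3 paths are: Eli–Veda–Zubin–Wes; Eli–Tomas–Ivy–Wes.
That gives 2 distinct shortest paths.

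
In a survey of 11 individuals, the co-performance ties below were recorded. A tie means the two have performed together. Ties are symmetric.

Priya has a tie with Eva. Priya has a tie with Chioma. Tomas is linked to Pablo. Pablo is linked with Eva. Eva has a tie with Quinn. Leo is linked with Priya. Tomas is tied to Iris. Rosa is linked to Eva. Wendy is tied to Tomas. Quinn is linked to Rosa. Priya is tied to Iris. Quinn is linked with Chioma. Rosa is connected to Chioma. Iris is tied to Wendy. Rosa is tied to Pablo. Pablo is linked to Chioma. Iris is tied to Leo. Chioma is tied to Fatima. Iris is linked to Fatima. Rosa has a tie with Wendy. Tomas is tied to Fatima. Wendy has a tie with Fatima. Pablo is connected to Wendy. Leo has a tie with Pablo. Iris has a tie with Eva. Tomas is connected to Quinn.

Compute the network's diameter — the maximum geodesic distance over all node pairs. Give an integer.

3

Eccentricity of each node (its greatest distance to any other): Chioma:2, Eva:2, Fatima:2, Iris:2, Leo:3, Pablo:2, Priya:2, Quinn:3, Rosa:2, Tomas:2, Wendy:2.
The maximum eccentricity is 3, realized for instance by the pair Leo–Quinn via Leo – Iris – Eva – Quinn. So the diameter is 3.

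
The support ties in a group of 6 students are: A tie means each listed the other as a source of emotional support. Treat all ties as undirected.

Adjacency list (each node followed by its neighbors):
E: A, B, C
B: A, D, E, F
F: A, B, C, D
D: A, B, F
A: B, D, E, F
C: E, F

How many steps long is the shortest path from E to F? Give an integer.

2

One shortest route is E – A – F, which uses 2 edges, and E and F are not directly tied, so nothing shorter exists. So d(E,F) = 2.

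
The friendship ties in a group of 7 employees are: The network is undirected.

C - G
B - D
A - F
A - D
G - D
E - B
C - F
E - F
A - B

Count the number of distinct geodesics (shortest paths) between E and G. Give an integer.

The shortest distance is 3. The length-3 paths are: E–F–C–G; E–B–D–G.
That gives 2 distinct shortest paths.

2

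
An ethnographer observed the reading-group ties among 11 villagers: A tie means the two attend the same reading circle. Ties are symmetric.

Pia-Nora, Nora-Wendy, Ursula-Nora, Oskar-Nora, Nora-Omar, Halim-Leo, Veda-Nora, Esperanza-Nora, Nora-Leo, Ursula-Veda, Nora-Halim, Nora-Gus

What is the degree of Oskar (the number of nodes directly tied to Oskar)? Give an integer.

1

Oskar is directly tied to Nora. That is 1 neighbor, so the degree of Oskar is 1.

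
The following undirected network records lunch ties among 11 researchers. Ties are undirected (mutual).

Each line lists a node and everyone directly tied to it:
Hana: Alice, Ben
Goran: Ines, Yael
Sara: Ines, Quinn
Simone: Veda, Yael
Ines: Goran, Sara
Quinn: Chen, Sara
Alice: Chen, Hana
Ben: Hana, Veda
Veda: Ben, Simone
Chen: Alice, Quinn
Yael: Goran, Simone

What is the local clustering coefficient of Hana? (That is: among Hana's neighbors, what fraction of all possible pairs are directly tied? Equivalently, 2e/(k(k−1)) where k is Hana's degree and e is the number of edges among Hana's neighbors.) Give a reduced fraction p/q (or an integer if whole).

0

Hana's neighbors: Alice and Ben (k = 2).
Possible neighbor pairs: C(2,2) = 1. Edges among them: none → e = 0.
Clustering(Hana) = 0/1.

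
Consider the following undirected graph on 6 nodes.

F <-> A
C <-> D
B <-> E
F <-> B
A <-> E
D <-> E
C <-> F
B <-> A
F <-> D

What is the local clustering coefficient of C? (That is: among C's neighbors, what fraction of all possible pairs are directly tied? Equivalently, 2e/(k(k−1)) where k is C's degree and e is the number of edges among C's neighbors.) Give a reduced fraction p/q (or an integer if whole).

1

C's neighbors: D and F (k = 2).
Possible neighbor pairs: C(2,2) = 1. Edges among them: D–F → e = 1.
Clustering(C) = 1/1.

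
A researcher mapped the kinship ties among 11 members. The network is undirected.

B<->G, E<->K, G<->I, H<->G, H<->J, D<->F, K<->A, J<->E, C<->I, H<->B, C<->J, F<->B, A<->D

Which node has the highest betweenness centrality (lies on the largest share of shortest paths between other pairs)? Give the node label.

J

Unnormalized betweenness of each node: A:29/6, B:35/3, C:7/2, D:6, E:28/3, F:26/3, G:35/6, H:53/6, I:7/3, J:44/3, K:19/3.
J has the largest value, 44/3, making it the main broker — the node through which the most shortest paths run.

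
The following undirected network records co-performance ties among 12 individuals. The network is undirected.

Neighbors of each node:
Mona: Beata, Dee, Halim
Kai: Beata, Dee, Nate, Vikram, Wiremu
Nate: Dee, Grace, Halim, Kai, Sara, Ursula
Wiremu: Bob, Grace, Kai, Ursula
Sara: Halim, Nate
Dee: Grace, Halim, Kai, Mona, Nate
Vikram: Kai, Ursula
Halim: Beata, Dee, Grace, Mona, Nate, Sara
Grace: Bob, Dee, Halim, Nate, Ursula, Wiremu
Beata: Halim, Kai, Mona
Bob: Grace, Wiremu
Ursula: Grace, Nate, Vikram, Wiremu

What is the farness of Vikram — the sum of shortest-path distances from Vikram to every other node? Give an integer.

Distances from Vikram: Beata:2, Bob:3, Dee:2, Grace:2, Halim:3, Kai:1, Mona:3, Nate:2, Sara:3, Ursula:1, Wiremu:2.
Sum = 2 + 3 + 2 + 2 + 3 + 1 + 3 + 2 + 3 + 1 + 2 = 24.

24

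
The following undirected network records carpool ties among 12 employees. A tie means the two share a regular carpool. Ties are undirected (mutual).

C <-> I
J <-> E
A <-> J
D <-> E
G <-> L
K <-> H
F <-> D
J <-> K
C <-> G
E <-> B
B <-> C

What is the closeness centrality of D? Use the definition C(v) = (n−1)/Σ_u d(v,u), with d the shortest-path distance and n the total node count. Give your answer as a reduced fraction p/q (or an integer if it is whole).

11/32

Distances from D: A:3, B:2, C:3, E:1, F:1, G:4, H:4, I:4, J:2, K:3, L:5. Sum = 32.
n = 12, so closeness = 11/32.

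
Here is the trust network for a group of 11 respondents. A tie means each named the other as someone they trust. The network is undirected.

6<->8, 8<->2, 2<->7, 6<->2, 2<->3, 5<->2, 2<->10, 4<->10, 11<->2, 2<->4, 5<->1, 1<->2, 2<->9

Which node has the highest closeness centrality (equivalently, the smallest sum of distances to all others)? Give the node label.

Farness (sum of distances to all others) for each node — 1:18, 2:10, 3:19, 4:18, 5:18, 6:18, 7:19, 8:18, 9:19, 10:18, 11:19.
The smallest farness is 10, for 2, so 2 has the highest closeness.

2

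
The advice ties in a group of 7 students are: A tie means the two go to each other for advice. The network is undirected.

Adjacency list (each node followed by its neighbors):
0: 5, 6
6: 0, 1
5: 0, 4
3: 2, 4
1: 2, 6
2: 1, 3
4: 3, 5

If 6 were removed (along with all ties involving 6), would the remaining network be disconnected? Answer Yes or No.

Even without 6, every remaining node can still reach every other (the residual graph is connected), so 6 is not a cut vertex.

No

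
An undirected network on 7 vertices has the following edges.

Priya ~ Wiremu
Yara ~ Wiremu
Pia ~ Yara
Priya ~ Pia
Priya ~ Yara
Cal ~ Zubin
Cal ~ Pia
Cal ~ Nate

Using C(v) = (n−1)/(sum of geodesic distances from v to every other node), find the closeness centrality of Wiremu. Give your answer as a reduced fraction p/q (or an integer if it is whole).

2/5

Distances from Wiremu: Cal:3, Nate:4, Pia:2, Priya:1, Yara:1, Zubin:4. Sum = 15.
n = 7, so closeness = 6/15 = 2/5.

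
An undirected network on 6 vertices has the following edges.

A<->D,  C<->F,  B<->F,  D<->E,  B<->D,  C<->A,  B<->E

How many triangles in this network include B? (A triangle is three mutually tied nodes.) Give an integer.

1

B's neighbors: D, E, and F.
Neighbor pairs that are themselves tied: B–D–E. Each forms one triangle with B, for 1 in total.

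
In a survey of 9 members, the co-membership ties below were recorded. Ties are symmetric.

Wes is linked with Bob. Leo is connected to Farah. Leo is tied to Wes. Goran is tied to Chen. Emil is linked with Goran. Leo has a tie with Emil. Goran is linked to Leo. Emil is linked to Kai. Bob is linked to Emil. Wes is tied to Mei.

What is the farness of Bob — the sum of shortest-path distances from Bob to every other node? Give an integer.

16

Distances from Bob: Chen:3, Emil:1, Farah:3, Goran:2, Kai:2, Leo:2, Mei:2, Wes:1.
Sum = 3 + 1 + 3 + 2 + 2 + 2 + 2 + 1 = 16.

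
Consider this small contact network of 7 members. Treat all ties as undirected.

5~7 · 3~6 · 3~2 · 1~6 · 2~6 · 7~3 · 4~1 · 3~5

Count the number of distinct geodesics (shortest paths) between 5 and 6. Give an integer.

The shortest distance is 2, and the only length-2 path is 5–3–6. So there is exactly 1 shortest path.

1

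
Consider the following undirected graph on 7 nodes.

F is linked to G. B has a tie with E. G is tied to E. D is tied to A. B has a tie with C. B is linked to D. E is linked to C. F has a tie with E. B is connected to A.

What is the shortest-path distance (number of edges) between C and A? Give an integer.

One shortest route is C – B – A, which uses 2 edges, and C and A are not directly tied, so nothing shorter exists. So d(C,A) = 2.

2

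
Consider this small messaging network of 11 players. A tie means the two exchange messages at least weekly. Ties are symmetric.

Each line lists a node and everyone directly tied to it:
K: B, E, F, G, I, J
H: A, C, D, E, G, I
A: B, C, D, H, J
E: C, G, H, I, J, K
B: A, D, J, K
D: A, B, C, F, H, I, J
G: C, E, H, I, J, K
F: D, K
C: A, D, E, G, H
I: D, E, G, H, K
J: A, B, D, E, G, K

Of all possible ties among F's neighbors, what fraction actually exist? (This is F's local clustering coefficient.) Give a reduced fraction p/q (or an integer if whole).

0

F's neighbors: D and K (k = 2).
Possible neighbor pairs: C(2,2) = 1. Edges among them: none → e = 0.
Clustering(F) = 0/1.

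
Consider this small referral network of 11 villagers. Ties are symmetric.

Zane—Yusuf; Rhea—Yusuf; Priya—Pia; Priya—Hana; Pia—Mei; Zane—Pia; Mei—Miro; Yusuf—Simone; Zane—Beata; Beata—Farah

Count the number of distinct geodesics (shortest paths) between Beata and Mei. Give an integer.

The shortest distance is 3, and the only length-3 path is Beata–Zane–Pia–Mei. So there is exactly 1 shortest path.

1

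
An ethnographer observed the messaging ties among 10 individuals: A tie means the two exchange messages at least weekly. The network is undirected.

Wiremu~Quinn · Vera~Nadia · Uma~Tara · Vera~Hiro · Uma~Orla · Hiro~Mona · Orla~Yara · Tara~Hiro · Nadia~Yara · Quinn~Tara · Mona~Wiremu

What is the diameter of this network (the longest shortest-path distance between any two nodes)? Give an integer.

5

Eccentricity of each node (its greatest distance to any other): Hiro:3, Mona:4, Nadia:4, Orla:4, Quinn:4, Tara:3, Uma:3, Vera:3, Wiremu:5, Yara:5.
The maximum eccentricity is 5, realized for instance by the pair Yara–Wiremu via Yara – Orla – Uma – Tara – Quinn – Wiremu. So the diameter is 5.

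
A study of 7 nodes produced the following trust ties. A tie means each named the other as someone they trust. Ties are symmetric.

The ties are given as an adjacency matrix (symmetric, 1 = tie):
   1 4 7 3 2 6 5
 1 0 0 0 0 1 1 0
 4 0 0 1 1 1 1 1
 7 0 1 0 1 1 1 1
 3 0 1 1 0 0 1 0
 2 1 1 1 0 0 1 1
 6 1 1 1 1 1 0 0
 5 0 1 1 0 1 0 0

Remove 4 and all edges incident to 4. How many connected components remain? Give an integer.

4's neighbors (2, 3, 5, 6, and 7) remain reachable from one another through other ties, so the rest of the network stays in one piece.

1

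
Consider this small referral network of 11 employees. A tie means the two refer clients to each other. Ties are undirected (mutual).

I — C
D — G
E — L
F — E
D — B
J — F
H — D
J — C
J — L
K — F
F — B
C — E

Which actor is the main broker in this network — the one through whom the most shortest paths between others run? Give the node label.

Unnormalized betweenness of each node: B:21, C:28/3, D:17, E:10, F:88/3, G:0, H:0, I:0, J:10, K:0, L:1/3.
F has the largest value, 88/3, making it the main broker — the node through which the most shortest paths run.

F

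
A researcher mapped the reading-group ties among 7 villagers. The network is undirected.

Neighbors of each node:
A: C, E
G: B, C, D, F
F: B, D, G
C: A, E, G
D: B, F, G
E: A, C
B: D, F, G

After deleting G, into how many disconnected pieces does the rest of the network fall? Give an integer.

2

Without G, the remaining ties split the others into: {B, D, F}; {A, C, E}.
That's 2 separate components.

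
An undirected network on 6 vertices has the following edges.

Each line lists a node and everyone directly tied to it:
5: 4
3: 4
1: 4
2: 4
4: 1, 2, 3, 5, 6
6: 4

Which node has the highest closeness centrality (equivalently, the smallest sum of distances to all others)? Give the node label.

4

Farness (sum of distances to all others) for each node — 1:9, 2:9, 3:9, 4:5, 5:9, 6:9.
The smallest farness is 5, for 4, so 4 has the highest closeness.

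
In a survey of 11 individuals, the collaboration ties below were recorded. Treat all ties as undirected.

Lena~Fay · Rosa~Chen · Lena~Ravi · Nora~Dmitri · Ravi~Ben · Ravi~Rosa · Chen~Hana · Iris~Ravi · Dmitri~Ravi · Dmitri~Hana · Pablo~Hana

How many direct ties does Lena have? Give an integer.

Lena is directly tied to Fay and Ravi. That is 2 neighbors, so the degree of Lena is 2.

2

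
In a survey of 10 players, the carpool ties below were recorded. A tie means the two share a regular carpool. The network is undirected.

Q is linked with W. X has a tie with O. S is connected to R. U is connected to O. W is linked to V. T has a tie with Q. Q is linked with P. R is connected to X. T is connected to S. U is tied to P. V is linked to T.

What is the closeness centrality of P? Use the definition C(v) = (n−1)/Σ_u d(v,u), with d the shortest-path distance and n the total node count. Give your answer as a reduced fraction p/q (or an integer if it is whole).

Distances from P: O:2, Q:1, R:4, S:3, T:2, U:1, V:3, W:2, X:3. Sum = 21.
n = 10, so closeness = 9/21 = 3/7.

3/7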